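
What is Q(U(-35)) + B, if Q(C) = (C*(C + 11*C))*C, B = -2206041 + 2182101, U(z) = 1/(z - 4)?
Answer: -473365624/19773 ≈ -23940.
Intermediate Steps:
U(z) = 1/(-4 + z)
B = -23940
Q(C) = 12*C³ (Q(C) = (C*(12*C))*C = (12*C²)*C = 12*C³)
Q(U(-35)) + B = 12*(1/(-4 - 35))³ - 23940 = 12*(1/(-39))³ - 23940 = 12*(-1/39)³ - 23940 = 12*(-1/59319) - 23940 = -4/19773 - 23940 = -473365624/19773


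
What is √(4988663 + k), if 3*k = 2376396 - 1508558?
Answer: √47501481/3 ≈ 2297.4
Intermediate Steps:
k = 867838/3 (k = (2376396 - 1508558)/3 = (⅓)*867838 = 867838/3 ≈ 2.8928e+5)
√(4988663 + k) = √(4988663 + 867838/3) = √(15833827/3) = √47501481/3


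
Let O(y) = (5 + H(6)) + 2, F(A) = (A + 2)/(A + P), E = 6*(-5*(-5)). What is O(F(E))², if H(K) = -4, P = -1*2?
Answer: 9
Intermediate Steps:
P = -2
E = 150 (E = 6*25 = 150)
F(A) = (2 + A)/(-2 + A) (F(A) = (A + 2)/(A - 2) = (2 + A)/(-2 + A))
O(y) = 3 (O(y) = (5 - 4) + 2 = 1 + 2 = 3)
O(F(E))² = 3² = 9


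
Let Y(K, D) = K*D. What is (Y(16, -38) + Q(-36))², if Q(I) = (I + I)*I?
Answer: 3936256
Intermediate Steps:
Y(K, D) = D*K
Q(I) = 2*I² (Q(I) = (2*I)*I = 2*I²)
(Y(16, -38) + Q(-36))² = (-38*16 + 2*(-36)²)² = (-608 + 2*1296)² = (-608 + 2592)² = 1984² = 3936256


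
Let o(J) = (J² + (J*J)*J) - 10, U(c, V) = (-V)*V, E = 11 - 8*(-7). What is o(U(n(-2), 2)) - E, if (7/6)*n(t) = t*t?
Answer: -125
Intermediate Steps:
n(t) = 6*t²/7 (n(t) = 6*(t*t)/7 = 6*t²/7)
E = 67 (E = 11 + 56 = 67)
U(c, V) = -V²
o(J) = -10 + J² + J³ (o(J) = (J² + J²*J) - 10 = (J² + J³) - 10 = -10 + J² + J³)
o(U(n(-2), 2)) - E = (-10 + (-1*2²)² + (-1*2²)³) - 1*67 = (-10 + (-1*4)² + (-1*4)³) - 67 = (-10 + (-4)² + (-4)³) - 67 = (-10 + 16 - 64) - 67 = -58 - 67 = -125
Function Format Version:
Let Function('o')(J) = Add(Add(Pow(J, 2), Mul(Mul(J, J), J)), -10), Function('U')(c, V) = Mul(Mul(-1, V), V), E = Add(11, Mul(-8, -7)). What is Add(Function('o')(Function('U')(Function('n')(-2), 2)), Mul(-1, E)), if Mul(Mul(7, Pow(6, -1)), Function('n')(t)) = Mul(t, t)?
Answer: -125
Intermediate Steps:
Function('n')(t) = Mul(Rational(6, 7), Pow(t, 2)) (Function('n')(t) = Mul(Rational(6, 7), Mul(t, t)) = Mul(Rational(6, 7), Pow(t, 2)))
E = 67 (E = Add(11, 56) = 67)
Function('U')(c, V) = Mul(-1, Pow(V, 2))
Function('o')(J) = Add(-10, Pow(J, 2), Pow(J, 3)) (Function('o')(J) = Add(Add(Pow(J, 2), Mul(Pow(J, 2), J)), -10) = Add(Add(Pow(J, 2), Pow(J, 3)), -10) = Add(-10, Pow(J, 2), Pow(J, 3)))
Add(Function('o')(Function('U')(Function('n')(-2), 2)), Mul(-1, E)) = Add(Add(-10, Pow(Mul(-1, Pow(2, 2)), 2), Pow(Mul(-1, Pow(2, 2)), 3)), Mul(-1, 67)) = Add(Add(-10, Pow(Mul(-1, 4), 2), Pow(Mul(-1, 4), 3)), -67) = Add(Add(-10, Pow(-4, 2), Pow(-4, 3)), -67) = Add(Add(-10, 16, -64), -67) = Add(-58, -67) = -125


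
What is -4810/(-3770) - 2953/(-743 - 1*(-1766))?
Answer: -47786/29667 ≈ -1.6107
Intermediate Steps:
-4810/(-3770) - 2953/(-743 - 1*(-1766)) = -4810*(-1/3770) - 2953/(-743 + 1766) = 37/29 - 2953/1023 = -47786/29667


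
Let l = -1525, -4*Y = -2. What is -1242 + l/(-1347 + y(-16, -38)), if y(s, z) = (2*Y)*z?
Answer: -343729/277 ≈ -1240.9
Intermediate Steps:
Y = ½ (Y = -¼*(-2) = ½ ≈ 0.50000)
y(s, z) = z (y(s, z) = (2*(½))*z = 1*z = z)
-1242 + l/(-1347 + y(-16, -38)) = -1242 - 1525/(-1347 - 38) = -1242 - 1525/(-1385) = -1242 - 1/1385*(-1525) = -1242 + 305/277 = -343729/277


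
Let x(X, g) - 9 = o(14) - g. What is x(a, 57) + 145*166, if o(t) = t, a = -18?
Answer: 24036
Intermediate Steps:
x(X, g) = 23 - g (x(X, g) = 9 + (14 - g) = 23 - g)
x(a, 57) + 145*166 = (23 - 1*57) + 145*166 = (23 - 57) + 24070 = -34 + 24070 = 24036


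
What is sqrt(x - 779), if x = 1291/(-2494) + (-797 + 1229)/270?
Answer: I*sqrt(120966893510)/12470 ≈ 27.891*I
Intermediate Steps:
x = 13497/12470 (x = 1291*(-1/2494) + 432*(1/270) = -1291/2494 + 8/5 = 13497/12470 ≈ 1.0824)
sqrt(x - 779) = sqrt(13497/12470 - 779) = sqrt(-9700633/12470) = I*sqrt(120966893510)/12470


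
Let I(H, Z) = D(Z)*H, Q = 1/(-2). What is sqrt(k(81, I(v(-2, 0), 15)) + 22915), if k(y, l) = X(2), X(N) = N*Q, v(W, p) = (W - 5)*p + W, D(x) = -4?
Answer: 3*sqrt(2546) ≈ 151.37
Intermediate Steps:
Q = -1/2 ≈ -0.50000
v(W, p) = W + p*(-5 + W) (v(W, p) = (-5 + W)*p + W = p*(-5 + W) + W = W + p*(-5 + W))
I(H, Z) = -4*H
X(N) = -N/2 (X(N) = N*(-1/2) = -N/2)
k(y, l) = -1 (k(y, l) = -1/2*2 = -1)
sqrt(k(81, I(v(-2, 0), 15)) + 22915) = sqrt(-1 + 22915) = sqrt(22914) = 3*sqrt(2546)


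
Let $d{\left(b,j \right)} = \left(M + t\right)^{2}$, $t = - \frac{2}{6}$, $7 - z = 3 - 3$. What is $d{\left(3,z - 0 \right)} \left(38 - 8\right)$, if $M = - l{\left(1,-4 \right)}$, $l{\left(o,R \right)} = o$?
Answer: $\frac{160}{3} \approx 53.333$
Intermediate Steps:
$z = 7$ ($z = 7 - \left(3 - 3\right) = 7 - 0 = 7 + 0 = 7$)
$M = -1$ ($M = \left(-1\right) 1 = -1$)
$t = - \frac{1}{3}$ ($t = \left(-2\right) \frac{1}{6} = - \frac{1}{3} \approx -0.33333$)
$d{\left(b,j \right)} = \frac{16}{9}$ ($d{\left(b,j \right)} = \left(-1 - \frac{1}{3}\right)^{2} = \left(- \frac{4}{3}\right)^{2} = \frac{16}{9}$)
$d{\left(3,z - 0 \right)} \left(38 - 8\right) = \frac{16 \left(38 - 8\right)}{9} = \frac{16}{9} \cdot 30 = \frac{160}{3}$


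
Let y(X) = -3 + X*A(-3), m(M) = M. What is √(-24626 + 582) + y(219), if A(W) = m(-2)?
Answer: -441 + 2*I*√6011 ≈ -441.0 + 155.06*I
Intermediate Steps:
A(W) = -2
y(X) = -3 - 2*X (y(X) = -3 + X*(-2) = -3 - 2*X)
√(-24626 + 582) + y(219) = √(-24626 + 582) + (-3 - 2*219) = √(-24044) + (-3 - 438) = 2*I*√6011 - 441 = -441 + 2*I*√6011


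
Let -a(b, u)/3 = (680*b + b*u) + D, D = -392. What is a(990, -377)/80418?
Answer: -149789/13403 ≈ -11.176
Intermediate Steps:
a(b, u) = 1176 - 2040*b - 3*b*u (a(b, u) = -3*((680*b + b*u) - 392) = -3*(-392 + 680*b + b*u) = 1176 - 2040*b - 3*b*u)
a(990, -377)/80418 = (1176 - 2040*990 - 3*990*(-377))/80418 = (1176 - 2019600 + 1119690)*(1/80418) = -898734*1/80418 = -149789/13403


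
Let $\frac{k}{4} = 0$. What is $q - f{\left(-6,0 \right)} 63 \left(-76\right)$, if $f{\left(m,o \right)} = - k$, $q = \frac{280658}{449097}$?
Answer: $\frac{280658}{449097} \approx 0.62494$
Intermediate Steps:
$k = 0$ ($k = 4 \cdot 0 = 0$)
$q = \frac{280658}{449097}$ ($q = 280658 \cdot \frac{1}{449097} = \frac{280658}{449097} \approx 0.62494$)
$f{\left(m,o \right)} = 0$ ($f{\left(m,o \right)} = \left(-1\right) 0 = 0$)
$q - f{\left(-6,0 \right)} 63 \left(-76\right) = \frac{280658}{449097} - 0 \cdot 63 \left(-76\right) = \frac{280658}{449097} - 0 \left(-76\right) = \frac{280658}{449097} - 0 = \frac{280658}{449097} + 0 = \frac{280658}{449097}$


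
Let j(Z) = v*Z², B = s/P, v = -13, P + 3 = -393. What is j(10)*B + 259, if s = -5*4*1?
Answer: 19141/99 ≈ 193.34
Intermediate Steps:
P = -396 (P = -3 - 393 = -396)
s = -20 (s = -20*1 = -20)
B = 5/99 (B = -20/(-396) = -20*(-1/396) = 5/99 ≈ 0.050505)
j(Z) = -13*Z²
j(10)*B + 259 = -13*10²*(5/99) + 259 = -13*100*(5/99) + 259 = -1300*5/99 + 259 = -6500/99 + 259 = 19141/99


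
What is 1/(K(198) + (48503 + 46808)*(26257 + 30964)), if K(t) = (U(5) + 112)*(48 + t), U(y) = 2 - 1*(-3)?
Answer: 1/5453819513 ≈ 1.8336e-10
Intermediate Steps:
U(y) = 5 (U(y) = 2 + 3 = 5)
K(t) = 5616 + 117*t (K(t) = (5 + 112)*(48 + t) = 117*(48 + t) = 5616 + 117*t)
1/(K(198) + (48503 + 46808)*(26257 + 30964)) = 1/((5616 + 117*198) + (48503 + 46808)*(26257 + 30964)) = 1/((5616 + 23166) + 95311*57221) = 1/(28782 + 5453790731) = 1/5453819513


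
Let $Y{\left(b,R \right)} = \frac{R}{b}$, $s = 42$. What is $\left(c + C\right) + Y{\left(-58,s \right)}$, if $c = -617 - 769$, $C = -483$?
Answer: $- \frac{54222}{29} \approx -1869.7$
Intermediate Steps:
$c = -1386$ ($c = -617 - 769 = -1386$)
$\left(c + C\right) + Y{\left(-58,s \right)} = \left(-1386 - 483\right) + \frac{42}{-58} = -1869 + 42 \left(- \frac{1}{58}\right) = -1869 - \frac{21}{29} = - \frac{54222}{29}$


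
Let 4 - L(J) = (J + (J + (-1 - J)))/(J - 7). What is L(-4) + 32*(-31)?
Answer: -10873/11 ≈ -988.45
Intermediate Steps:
L(J) = 4 - (-1 + J)/(-7 + J) (L(J) = 4 - (J + (J + (-1 - J)))/(J - 7) = 4 - (J - 1)/(-7 + J) = 4 - (-1 + J)/(-7 + J))
L(-4) + 32*(-31) = 3*(-9 - 4)/(-7 - 4) + 32*(-31) = 3*(-13)/(-11) - 992 = 3*(-1/11)*(-13) - 992 = 39/11 - 992 = -10873/11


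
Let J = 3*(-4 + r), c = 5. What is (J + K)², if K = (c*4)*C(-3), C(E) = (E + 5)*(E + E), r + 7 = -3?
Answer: 79524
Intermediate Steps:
r = -10 (r = -7 - 3 = -10)
C(E) = 2*E*(5 + E) (C(E) = (5 + E)*(2*E) = 2*E*(5 + E))
K = -240 (K = (5*4)*(2*(-3)*(5 - 3)) = 20*(2*(-3)*2) = 20*(-12) = -240)
J = -42 (J = 3*(-4 - 10) = 3*(-14) = -42)
(J + K)² = (-42 - 240)² = (-282)² = 79524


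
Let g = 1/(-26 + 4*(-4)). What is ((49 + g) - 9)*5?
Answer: 8395/42 ≈ 199.88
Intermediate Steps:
g = -1/42 (g = 1/(-26 - 16) = 1/(-42) = -1/42 ≈ -0.023810)
((49 + g) - 9)*5 = ((49 - 1/42) - 9)*5 = (2057/42 - 9)*5 = (1679/42)*5 = 8395/42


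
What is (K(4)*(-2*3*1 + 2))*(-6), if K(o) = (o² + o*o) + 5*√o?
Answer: 1008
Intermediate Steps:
K(o) = 2*o² + 5*√o (K(o) = (o² + o²) + 5*√o = 2*o² + 5*√o)
(K(4)*(-2*3*1 + 2))*(-6) = ((2*4² + 5*√4)*(-2*3*1 + 2))*(-6) = ((2*16 + 5*2)*(-6*1 + 2))*(-6) = ((32 + 10)*(-6 + 2))*(-6) = (42*(-4))*(-6) = -168*(-6) = 1008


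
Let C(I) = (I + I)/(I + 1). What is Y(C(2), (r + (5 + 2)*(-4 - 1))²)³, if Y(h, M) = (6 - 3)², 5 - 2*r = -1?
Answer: 729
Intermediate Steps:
r = 3 (r = 5/2 - ½*(-1) = 5/2 + ½ = 3)
C(I) = 2*I/(1 + I) (C(I) = (2*I)/(1 + I) = 2*I/(1 + I))
Y(h, M) = 9 (Y(h, M) = 3² = 9)
Y(C(2), (r + (5 + 2)*(-4 - 1))²)³ = 9³ = 729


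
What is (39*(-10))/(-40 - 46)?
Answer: 195/43 ≈ 4.5349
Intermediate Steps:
(39*(-10))/(-40 - 46) = -390/(-86) = -390*(-1/86) = 195/43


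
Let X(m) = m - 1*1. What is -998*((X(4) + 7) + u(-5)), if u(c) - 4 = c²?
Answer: -38922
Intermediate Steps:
X(m) = -1 + m (X(m) = m - 1 = -1 + m)
u(c) = 4 + c²
-998*((X(4) + 7) + u(-5)) = -998*(((-1 + 4) + 7) + (4 + (-5)²)) = -998*((3 + 7) + (4 + 25)) = -998*(10 + 29) = -998*39 = -38922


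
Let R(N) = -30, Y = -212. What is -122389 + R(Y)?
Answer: -122419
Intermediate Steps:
-122389 + R(Y) = -122389 - 30 = -122419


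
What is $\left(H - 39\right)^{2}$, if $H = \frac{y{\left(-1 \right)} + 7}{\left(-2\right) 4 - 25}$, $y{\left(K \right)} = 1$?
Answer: $\frac{1677025}{1089} \approx 1540.0$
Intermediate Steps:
$H = - \frac{8}{33}$ ($H = \frac{1 + 7}{\left(-2\right) 4 - 25} = \frac{8}{-8 - 25} = \frac{8}{-33} = 8 \left(- \frac{1}{33}\right) = - \frac{8}{33} \approx -0.24242$)
$\left(H - 39\right)^{2} = \left(- \frac{8}{33} - 39\right)^{2} = \left(- \frac{1295}{33}\right)^{2} = \frac{1677025}{1089}$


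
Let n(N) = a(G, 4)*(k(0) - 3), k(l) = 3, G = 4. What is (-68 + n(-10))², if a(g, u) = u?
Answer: 4624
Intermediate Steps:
n(N) = 0 (n(N) = 4*(3 - 3) = 4*0 = 0)
(-68 + n(-10))² = (-68 + 0)² = (-68)² = 4624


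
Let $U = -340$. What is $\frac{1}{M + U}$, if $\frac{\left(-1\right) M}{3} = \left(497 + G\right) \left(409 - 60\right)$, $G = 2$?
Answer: $- \frac{1}{522793} \approx -1.9128 \cdot 10^{-6}$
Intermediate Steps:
$M = -522453$ ($M = - 3 \left(497 + 2\right) \left(409 - 60\right) = - 3 \cdot 499 \cdot 349 = \left(-3\right) 174151 = -522453$)
$\frac{1}{M + U} = \frac{1}{-522453 - 340} = \frac{1}{-522793} = - \frac{1}{522793}$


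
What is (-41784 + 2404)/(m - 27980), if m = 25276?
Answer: 9845/676 ≈ 14.564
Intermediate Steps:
(-41784 + 2404)/(m - 27980) = (-41784 + 2404)/(25276 - 27980) = -39380/(-2704) = -39380*(-1/2704) = 9845/676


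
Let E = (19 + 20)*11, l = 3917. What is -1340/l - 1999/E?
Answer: -8404943/1680393 ≈ -5.0018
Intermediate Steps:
E = 429 (E = 39*11 = 429)
-1340/l - 1999/E = -1340/3917 - 1999/429 = -8404943/1680393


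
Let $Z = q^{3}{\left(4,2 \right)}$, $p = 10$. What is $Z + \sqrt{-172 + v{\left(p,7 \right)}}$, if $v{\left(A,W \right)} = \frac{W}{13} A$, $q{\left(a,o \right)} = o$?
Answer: $8 + \frac{19 i \sqrt{78}}{13} \approx 8.0 + 12.908 i$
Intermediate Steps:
$Z = 8$ ($Z = 2^{3} = 8$)
$v{\left(A,W \right)} = \frac{A W}{13}$ ($v{\left(A,W \right)} = W \frac{1}{13} A = \frac{W}{13} A = \frac{A W}{13}$)
$Z + \sqrt{-172 + v{\left(p,7 \right)}} = 8 + \sqrt{-172 + \frac{1}{13} \cdot 10 \cdot 7} = 8 + \sqrt{-172 + \frac{70}{13}} = 8 + \sqrt{- \frac{2166}{13}} = 8 + \frac{19 i \sqrt{78}}{13}$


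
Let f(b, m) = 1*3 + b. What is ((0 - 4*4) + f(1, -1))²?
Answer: 144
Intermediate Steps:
f(b, m) = 3 + b
((0 - 4*4) + f(1, -1))² = ((0 - 4*4) + (3 + 1))² = ((0 - 16) + 4)² = (-16 + 4)² = (-12)² = 144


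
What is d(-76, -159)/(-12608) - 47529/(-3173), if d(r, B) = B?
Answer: 599750139/40005184 ≈ 14.992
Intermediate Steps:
d(-76, -159)/(-12608) - 47529/(-3173) = -159/(-12608) - 47529/(-3173) = -159*(-1/12608) - 47529*(-1/3173) = 159/12608 + 47529/3173 = 599750139/40005184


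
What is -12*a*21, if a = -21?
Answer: 5292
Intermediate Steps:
-12*a*21 = -12*(-21)*21 = 252*21 = 5292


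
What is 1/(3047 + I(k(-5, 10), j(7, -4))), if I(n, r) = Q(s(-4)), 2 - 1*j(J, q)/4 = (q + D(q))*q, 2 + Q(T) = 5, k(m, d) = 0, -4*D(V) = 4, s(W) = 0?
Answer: 1/3050 ≈ 0.00032787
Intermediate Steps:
D(V) = -1 (D(V) = -¼*4 = -1)
Q(T) = 3 (Q(T) = -2 + 5 = 3)
j(J, q) = 8 - 4*q*(-1 + q) (j(J, q) = 8 - 4*(q - 1)*q = 8 - 4*(-1 + q)*q = 8 - 4*q*(-1 + q))
I(n, r) = 3
1/(3047 + I(k(-5, 10), j(7, -4))) = 1/(3047 + 3) = 1/3050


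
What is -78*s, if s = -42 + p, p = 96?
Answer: -4212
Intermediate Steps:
s = 54 (s = -42 + 96 = 54)
-78*s = -78*54 = -4212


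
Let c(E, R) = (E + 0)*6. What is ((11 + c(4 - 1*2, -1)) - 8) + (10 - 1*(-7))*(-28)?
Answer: -461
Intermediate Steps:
c(E, R) = 6*E (c(E, R) = E*6 = 6*E)
((11 + c(4 - 1*2, -1)) - 8) + (10 - 1*(-7))*(-28) = ((11 + 6*(4 - 1*2)) - 8) + (10 - 1*(-7))*(-28) = ((11 + 6*(4 - 2)) - 8) + (10 + 7)*(-28) = ((11 + 6*2) - 8) + 17*(-28) = ((11 + 12) - 8) - 476 = (23 - 8) - 476 = 15 - 476 = -461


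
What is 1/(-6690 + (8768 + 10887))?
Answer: 1/12965 ≈ 7.7131e-5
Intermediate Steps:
1/(-6690 + (8768 + 10887)) = 1/(-6690 + 19655) = 1/12965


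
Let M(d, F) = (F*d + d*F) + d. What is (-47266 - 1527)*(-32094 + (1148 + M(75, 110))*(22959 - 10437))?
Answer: -10826937958416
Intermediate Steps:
M(d, F) = d + 2*F*d (M(d, F) = (F*d + F*d) + d = 2*F*d + d = d + 2*F*d)
(-47266 - 1527)*(-32094 + (1148 + M(75, 110))*(22959 - 10437)) = (-47266 - 1527)*(-32094 + (1148 + 75*(1 + 2*110))*(22959 - 10437)) = -48793*(-32094 + (1148 + 75*(1 + 220))*12522) = -48793*(-32094 + (1148 + 75*221)*12522) = -48793*(-32094 + (1148 + 16575)*12522) = -48793*(-32094 + 17723*12522) = -48793*(-32094 + 221927406) = -48793*221895312 = -10826937958416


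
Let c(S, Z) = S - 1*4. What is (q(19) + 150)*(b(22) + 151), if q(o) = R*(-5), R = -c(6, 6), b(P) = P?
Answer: 27680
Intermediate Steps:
c(S, Z) = -4 + S (c(S, Z) = S - 4 = -4 + S)
R = -2 (R = -(-4 + 6) = -1*2 = -2)
q(o) = 10 (q(o) = -2*(-5) = 10)
(q(19) + 150)*(b(22) + 151) = (10 + 150)*(22 + 151) = 160*173 = 27680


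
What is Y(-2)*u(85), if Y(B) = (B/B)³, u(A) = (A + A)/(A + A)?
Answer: 1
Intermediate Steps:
u(A) = 1 (u(A) = (2*A)/((2*A)) = (2*A)*(1/(2*A)) = 1)
Y(B) = 1 (Y(B) = 1³ = 1)
Y(-2)*u(85) = 1*1 = 1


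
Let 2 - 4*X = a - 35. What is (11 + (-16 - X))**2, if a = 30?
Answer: 729/16 ≈ 45.563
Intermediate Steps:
X = 7/4 (X = 1/2 - (30 - 35)/4 = 1/2 - 1/4*(-5) = 1/2 + 5/4 = 7/4 ≈ 1.7500)
(11 + (-16 - X))**2 = (11 + (-16 - 1*7/4))**2 = (11 + (-16 - 7/4))**2 = (11 - 71/4)**2 = (-27/4)**2 = 729/16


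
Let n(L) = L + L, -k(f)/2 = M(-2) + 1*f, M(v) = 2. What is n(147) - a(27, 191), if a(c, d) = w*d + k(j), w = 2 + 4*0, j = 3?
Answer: -78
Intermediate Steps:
k(f) = -4 - 2*f (k(f) = -2*(2 + 1*f) = -2*(2 + f) = -4 - 2*f)
w = 2 (w = 2 + 0 = 2)
n(L) = 2*L
a(c, d) = -10 + 2*d (a(c, d) = 2*d + (-4 - 2*3) = 2*d + (-4 - 6) = 2*d - 10 = -10 + 2*d)
n(147) - a(27, 191) = 2*147 - (-10 + 2*191) = 294 - (-10 + 382) = 294 - 1*372 = 294 - 372 = -78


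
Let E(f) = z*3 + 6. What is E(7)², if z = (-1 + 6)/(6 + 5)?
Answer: 6561/121 ≈ 54.223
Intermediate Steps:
z = 5/11 ≈ 0.45455
E(f) = 81/11 (E(f) = (5/11)*3 + 6 = 15/11 + 6 = 81/11)
E(7)² = (81/11)² = 6561/121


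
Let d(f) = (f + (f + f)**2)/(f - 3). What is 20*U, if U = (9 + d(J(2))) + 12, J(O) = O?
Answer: 60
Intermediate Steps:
d(f) = (f + 4*f**2)/(-3 + f) (d(f) = (f + (2*f)**2)/(-3 + f) = (f + 4*f**2)/(-3 + f))
U = 3 (U = (9 + 2*(1 + 4*2)/(-3 + 2)) + 12 = (9 + 2*(1 + 8)/(-1)) + 12 = (9 + 2*(-1)*9) + 12 = (9 - 18) + 12 = -9 + 12 = 3)
20*U = 20*3 = 60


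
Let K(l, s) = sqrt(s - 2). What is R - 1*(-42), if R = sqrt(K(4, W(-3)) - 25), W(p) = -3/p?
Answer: 42 + sqrt(-25 + I) ≈ 42.1 + 5.001*I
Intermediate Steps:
K(l, s) = sqrt(-2 + s)
R = sqrt(-25 + I) (R = sqrt(sqrt(-2 - 3/(-3)) - 25) = sqrt(sqrt(-2 - 3*(-1/3)) - 25) = sqrt(sqrt(-2 + 1) - 25) = sqrt(sqrt(-1) - 25) = sqrt(I - 25) = sqrt(-25 + I) ≈ 0.09998 + 5.001*I)
R - 1*(-42) = sqrt(-25 + I) - 1*(-42) = sqrt(-25 + I) + 42 = 42 + sqrt(-25 + I)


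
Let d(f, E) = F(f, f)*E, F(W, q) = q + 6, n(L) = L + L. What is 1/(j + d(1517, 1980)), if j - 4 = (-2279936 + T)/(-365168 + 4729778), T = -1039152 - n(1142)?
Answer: 727435/2193611696078 ≈ 3.3162e-7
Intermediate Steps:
n(L) = 2*L
T = -1041436 (T = -1039152 - 2*1142 = -1039152 - 1*2284 = -1039152 - 2284 = -1041436)
F(W, q) = 6 + q
d(f, E) = E*(6 + f) (d(f, E) = (6 + f)*E = E*(6 + f))
j = 2356178/727435 (j = 4 + (-2279936 - 1041436)/(-365168 + 4729778) = 4 - 3321372/4364610 = 4 - 3321372*1/4364610 = 4 - 553562/727435 = 2356178/727435 ≈ 3.2390)
1/(j + d(1517, 1980)) = 1/(2356178/727435 + 1980*(6 + 1517)) = 1/(2356178/727435 + 1980*1523) = 1/(2356178/727435 + 3015540) = 1/(2193611696078/727435) = 727435/2193611696078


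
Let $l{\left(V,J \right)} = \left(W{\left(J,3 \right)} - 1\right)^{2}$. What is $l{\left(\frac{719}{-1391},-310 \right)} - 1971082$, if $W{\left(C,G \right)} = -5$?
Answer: $-1971046$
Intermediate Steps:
$l{\left(V,J \right)} = 36$ ($l{\left(V,J \right)} = \left(-5 - 1\right)^{2} = \left(-6\right)^{2} = 36$)
$l{\left(\frac{719}{-1391},-310 \right)} - 1971082 = 36 - 1971082 = -1971046$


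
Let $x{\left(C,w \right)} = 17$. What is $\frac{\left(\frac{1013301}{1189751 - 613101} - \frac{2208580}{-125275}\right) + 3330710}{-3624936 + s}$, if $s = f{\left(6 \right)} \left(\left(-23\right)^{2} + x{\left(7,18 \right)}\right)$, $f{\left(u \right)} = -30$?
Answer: $- \frac{3208150940464697}{3507307256861800} \approx -0.91471$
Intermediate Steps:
$s = -16380$ ($s = - 30 \left(\left(-23\right)^{2} + 17\right) = - 30 \left(529 + 17\right) = \left(-30\right) 546 = -16380$)
$\frac{\left(\frac{1013301}{1189751 - 613101} - \frac{2208580}{-125275}\right) + 3330710}{-3624936 + s} = \frac{\left(\frac{1013301}{1189751 - 613101} - \frac{2208580}{-125275}\right) + 3330710}{-3624936 - 16380} = \frac{\left(\frac{1013301}{576650} - - \frac{441716}{25055}\right) + 3330710}{-3641316} = \left(\left(1013301 \cdot \frac{1}{576650} + \frac{441716}{25055}\right) + 3330710\right) \left(- \frac{1}{3641316}\right) = \left(\left(\frac{1013301}{576650} + \frac{441716}{25055}\right) + 3330710\right) \left(- \frac{1}{3641316}\right) = \left(\frac{56020757591}{2889593150} + 3330710\right) \left(- \frac{1}{3641316}\right) = \frac{9624452821394091}{2889593150} \left(- \frac{1}{3641316}\right) = - \frac{3208150940464697}{3507307256861800}$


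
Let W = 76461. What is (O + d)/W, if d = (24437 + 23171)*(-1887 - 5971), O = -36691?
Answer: -374140355/76461 ≈ -4893.2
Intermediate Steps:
d = -374103664 (d = 47608*(-7858) = -374103664)
(O + d)/W = (-36691 - 374103664)/76461 = -374140355*1/76461 = -374140355/76461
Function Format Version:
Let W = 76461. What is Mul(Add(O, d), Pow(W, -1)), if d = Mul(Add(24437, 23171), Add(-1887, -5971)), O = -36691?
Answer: Rational(-374140355, 76461) ≈ -4893.2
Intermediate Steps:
d = -374103664 (d = Mul(47608, -7858) = -374103664)
Mul(Add(O, d), Pow(W, -1)) = Mul(Add(-36691, -374103664), Pow(76461, -1)) = Mul(-374140355, Rational(1, 76461)) = Rational(-374140355, 76461)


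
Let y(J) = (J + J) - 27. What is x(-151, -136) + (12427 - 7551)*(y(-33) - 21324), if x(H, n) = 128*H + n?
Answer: -104448756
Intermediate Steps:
y(J) = -27 + 2*J (y(J) = 2*J - 27 = -27 + 2*J)
x(H, n) = n + 128*H
x(-151, -136) + (12427 - 7551)*(y(-33) - 21324) = (-136 + 128*(-151)) + (12427 - 7551)*((-27 + 2*(-33)) - 21324) = (-136 - 19328) + 4876*((-27 - 66) - 21324) = -19464 + 4876*(-93 - 21324) = -19464 + 4876*(-21417) = -19464 - 104429292 = -104448756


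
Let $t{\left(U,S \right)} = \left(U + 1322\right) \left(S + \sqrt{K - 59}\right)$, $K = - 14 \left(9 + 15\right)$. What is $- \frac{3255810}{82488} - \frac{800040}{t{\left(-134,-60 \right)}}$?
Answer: $- \frac{10641340405}{362493516} + \frac{13334 i \sqrt{395}}{79101} \approx -29.356 + 3.3503 i$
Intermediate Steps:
$K = -336$ ($K = \left(-14\right) 24 = -336$)
$t{\left(U,S \right)} = \left(1322 + U\right) \left(S + i \sqrt{395}\right)$ ($t{\left(U,S \right)} = \left(U + 1322\right) \left(S + \sqrt{-336 - 59}\right) = \left(1322 + U\right) \left(S + \sqrt{-395}\right) = \left(1322 + U\right) \left(S + i \sqrt{395}\right)$)
$- \frac{3255810}{82488} - \frac{800040}{t{\left(-134,-60 \right)}} = - \frac{3255810}{82488} - \frac{800040}{1322 \left(-60\right) - -8040 + 1322 i \sqrt{395} + i \left(-134\right) \sqrt{395}} = \left(-3255810\right) \frac{1}{82488} - \frac{800040}{-79320 + 8040 + 1322 i \sqrt{395} - 134 i \sqrt{395}} = - \frac{542635}{13748} - \frac{800040}{-71280 + 1188 i \sqrt{395}}$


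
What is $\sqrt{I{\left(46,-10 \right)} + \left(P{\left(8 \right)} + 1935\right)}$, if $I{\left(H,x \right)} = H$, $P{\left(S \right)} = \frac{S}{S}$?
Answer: $\sqrt{1982} \approx 44.52$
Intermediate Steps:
$P{\left(S \right)} = 1$
$\sqrt{I{\left(46,-10 \right)} + \left(P{\left(8 \right)} + 1935\right)} = \sqrt{46 + \left(1 + 1935\right)} = \sqrt{46 + 1936} = \sqrt{1982}$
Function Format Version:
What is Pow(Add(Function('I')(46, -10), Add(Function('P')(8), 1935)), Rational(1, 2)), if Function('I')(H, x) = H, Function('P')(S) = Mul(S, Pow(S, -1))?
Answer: Pow(1982, Rational(1, 2)) ≈ 44.520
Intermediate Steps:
Function('P')(S) = 1
Pow(Add(Function('I')(46, -10), Add(Function('P')(8), 1935)), Rational(1, 2)) = Pow(Add(46, Add(1, 1935)), Rational(1, 2)) = Pow(Add(46, 1936), Rational(1, 2)) = Pow(1982, Rational(1, 2))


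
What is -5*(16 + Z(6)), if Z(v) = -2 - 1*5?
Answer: -45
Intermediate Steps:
Z(v) = -7 (Z(v) = -2 - 5 = -7)
-5*(16 + Z(6)) = -5*(16 - 7) = -5*9 = -45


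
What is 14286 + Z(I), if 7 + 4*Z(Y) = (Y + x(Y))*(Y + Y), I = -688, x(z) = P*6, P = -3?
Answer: 1028593/4 ≈ 2.5715e+5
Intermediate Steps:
x(z) = -18 (x(z) = -3*6 = -18)
Z(Y) = -7/4 + Y*(-18 + Y)/2 (Z(Y) = -7/4 + ((Y - 18)*(Y + Y))/4 = -7/4 + ((-18 + Y)*(2*Y))/4 = -7/4 + (2*Y*(-18 + Y))/4 = -7/4 + Y*(-18 + Y)/2)
14286 + Z(I) = 14286 + (-7/4 + (½)*(-688)² - 9*(-688)) = 14286 + (-7/4 + (½)*473344 + 6192) = 14286 + (-7/4 + 236672 + 6192) = 14286 + 971449/4 = 1028593/4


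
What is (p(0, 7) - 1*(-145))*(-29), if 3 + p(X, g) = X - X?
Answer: -4118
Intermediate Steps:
p(X, g) = -3 (p(X, g) = -3 + (X - X) = -3 + 0 = -3)
(p(0, 7) - 1*(-145))*(-29) = (-3 - 1*(-145))*(-29) = (-3 + 145)*(-29) = 142*(-29) = -4118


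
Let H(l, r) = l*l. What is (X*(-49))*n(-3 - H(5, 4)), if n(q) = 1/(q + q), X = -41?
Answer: -287/8 ≈ -35.875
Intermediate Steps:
H(l, r) = l²
n(q) = 1/(2*q)
(X*(-49))*n(-3 - H(5, 4)) = (-41*(-49))*(1/(2*(-3 - 1*5²))) = 2009*(1/(2*(-3 - 1*25))) = 2009*(1/(2*(-3 - 25))) = 2009*((½)/(-28)) = 2009*((½)*(-1/28)) = 2009*(-1/56) = -287/8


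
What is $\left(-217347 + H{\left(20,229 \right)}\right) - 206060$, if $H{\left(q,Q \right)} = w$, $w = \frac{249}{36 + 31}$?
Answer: $- \frac{28368020}{67} \approx -4.234 \cdot 10^{5}$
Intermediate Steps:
$w = \frac{249}{67} \approx 3.7164$
$H{\left(q,Q \right)} = \frac{249}{67}$
$\left(-217347 + H{\left(20,229 \right)}\right) - 206060 = \left(-217347 + \frac{249}{67}\right) - 206060 = - \frac{14562000}{67} - 206060 = - \frac{28368020}{67}$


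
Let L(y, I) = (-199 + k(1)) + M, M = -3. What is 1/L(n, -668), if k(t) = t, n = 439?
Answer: -1/201 ≈ -0.0049751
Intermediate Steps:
L(y, I) = -201 (L(y, I) = (-199 + 1) - 3 = -198 - 3 = -201)
1/L(n, -668) = 1/(-201) = -1/201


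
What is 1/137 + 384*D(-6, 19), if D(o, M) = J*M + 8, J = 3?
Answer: 3419521/137 ≈ 24960.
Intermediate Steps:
D(o, M) = 8 + 3*M (D(o, M) = 3*M + 8 = 8 + 3*M)
1/137 + 384*D(-6, 19) = 1/137 + 384*(8 + 3*19) = 1/137 + 384*(8 + 57) = 1/137 + 384*65 = 1/137 + 24960 = 3419521/137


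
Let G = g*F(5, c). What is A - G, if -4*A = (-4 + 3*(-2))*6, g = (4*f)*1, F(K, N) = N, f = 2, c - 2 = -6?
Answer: 47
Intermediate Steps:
c = -4 (c = 2 - 6 = -4)
g = 8 (g = (4*2)*1 = 8*1 = 8)
G = -32 (G = 8*(-4) = -32)
A = 15 (A = -(-4 + 3*(-2))*6/4 = -(-4 - 6)*6/4 = -(-5)*6/2 = -¼*(-60) = 15)
A - G = 15 - 1*(-32) = 15 + 32 = 47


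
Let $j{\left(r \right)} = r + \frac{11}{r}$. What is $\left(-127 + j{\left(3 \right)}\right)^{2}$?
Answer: $\frac{130321}{9} \approx 14480.0$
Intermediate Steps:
$\left(-127 + j{\left(3 \right)}\right)^{2} = \left(-127 + \left(3 + \frac{11}{3}\right)\right)^{2} = \left(-127 + \frac{20}{3}\right)^{2} = \left(- \frac{361}{3}\right)^{2} = \frac{130321}{9}$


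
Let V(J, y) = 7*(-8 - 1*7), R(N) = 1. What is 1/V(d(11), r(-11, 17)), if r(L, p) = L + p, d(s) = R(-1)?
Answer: -1/105 ≈ -0.0095238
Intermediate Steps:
d(s) = 1
V(J, y) = -105 (V(J, y) = 7*(-8 - 7) = 7*(-15) = -105)
1/V(d(11), r(-11, 17)) = 1/(-105) = -1/105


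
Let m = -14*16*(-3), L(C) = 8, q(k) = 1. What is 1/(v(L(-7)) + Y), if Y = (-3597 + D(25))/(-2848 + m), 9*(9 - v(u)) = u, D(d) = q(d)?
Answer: 4896/47803 ≈ 0.10242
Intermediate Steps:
D(d) = 1
m = 672 (m = -224*(-3) = 672)
v(u) = 9 - u/9
Y = 899/544 (Y = (-3597 + 1)/(-2848 + 672) = -3596/(-2176) = -3596*(-1/2176) = 899/544 ≈ 1.6526)
1/(v(L(-7)) + Y) = 1/((9 - 1/9*8) + 899/544) = 1/((9 - 8/9) + 899/544) = 1/(73/9 + 899/544) = 1/(47803/4896) = 4896/47803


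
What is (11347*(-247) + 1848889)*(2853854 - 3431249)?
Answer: 550730898900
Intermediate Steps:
(11347*(-247) + 1848889)*(2853854 - 3431249) = (-2802709 + 1848889)*(-577395) = -953820*(-577395) = 550730898900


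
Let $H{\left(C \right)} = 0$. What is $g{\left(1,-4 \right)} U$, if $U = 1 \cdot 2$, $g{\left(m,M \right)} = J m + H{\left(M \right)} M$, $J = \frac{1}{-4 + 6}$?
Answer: $1$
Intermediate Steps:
$J = \frac{1}{2} \approx 0.5$
$g{\left(m,M \right)} = \frac{m}{2}$ ($g{\left(m,M \right)} = \frac{m}{2} + 0 M = \frac{m}{2} + 0 = \frac{m}{2}$)
$U = 2$
$g{\left(1,-4 \right)} U = \frac{1}{2} \cdot 1 \cdot 2 = \frac{1}{2} \cdot 2 = 1$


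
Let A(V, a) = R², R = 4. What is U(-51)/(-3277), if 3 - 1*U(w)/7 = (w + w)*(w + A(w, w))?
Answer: 861/113 ≈ 7.6195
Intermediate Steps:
A(V, a) = 16 (A(V, a) = 4² = 16)
U(w) = 21 - 14*w*(16 + w) (U(w) = 21 - 7*(w + w)*(w + 16) = 21 - 7*2*w*(16 + w) = 21 - 14*w*(16 + w))
U(-51)/(-3277) = (21 - 224*(-51) - 14*(-51)²)/(-3277) = (21 + 11424 - 14*2601)*(-1/3277) = (21 + 11424 - 36414)*(-1/3277) = -24969*(-1/3277) = 861/113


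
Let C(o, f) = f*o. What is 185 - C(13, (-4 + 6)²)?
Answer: 133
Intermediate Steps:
185 - C(13, (-4 + 6)²) = 185 - (-4 + 6)²*13 = 185 - 2²*13 = 185 - 4*13 = 185 - 1*52 = 185 - 52 = 133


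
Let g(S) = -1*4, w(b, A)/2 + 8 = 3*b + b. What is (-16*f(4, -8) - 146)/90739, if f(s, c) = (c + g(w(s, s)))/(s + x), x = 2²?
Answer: -122/90739 ≈ -0.0013445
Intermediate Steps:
w(b, A) = -16 + 8*b (w(b, A) = -16 + 2*(3*b + b) = -16 + 2*(4*b) = -16 + 8*b)
g(S) = -4
x = 4
f(s, c) = (-4 + c)/(4 + s) (f(s, c) = (c - 4)/(s + 4) = (-4 + c)/(4 + s))
(-16*f(4, -8) - 146)/90739 = (-16*(-4 - 8)/(4 + 4) - 146)/90739 = (-16*(-12)/8 - 146)*(1/90739) = (-2*(-12) - 146)*(1/90739) = (-16*(-3/2) - 146)*(1/90739) = (24 - 146)*(1/90739) = -122*1/90739 = -122/90739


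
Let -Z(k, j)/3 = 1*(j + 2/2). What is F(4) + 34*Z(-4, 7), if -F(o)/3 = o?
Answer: -828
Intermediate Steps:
Z(k, j) = -3 - 3*j (Z(k, j) = -3*(j + 2/2) = -3*(j + 2*(½)) = -3*(j + 1) = -3*(1 + j) = -3 - 3*j)
F(o) = -3*o
F(4) + 34*Z(-4, 7) = -3*4 + 34*(-3 - 3*7) = -12 + 34*(-3 - 21) = -12 + 34*(-24) = -12 - 816 = -828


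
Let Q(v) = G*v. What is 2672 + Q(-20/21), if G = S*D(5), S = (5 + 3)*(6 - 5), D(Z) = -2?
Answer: 56432/21 ≈ 2687.2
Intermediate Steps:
S = 8 (S = 8*1 = 8)
G = -16 (G = 8*(-2) = -16)
Q(v) = -16*v
2672 + Q(-20/21) = 2672 - (-320)/21 = 2672 - 16*(-20/21) = 2672 + 320/21 = 56432/21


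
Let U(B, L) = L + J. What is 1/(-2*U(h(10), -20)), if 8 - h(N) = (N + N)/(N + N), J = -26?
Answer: 1/92 ≈ 0.010870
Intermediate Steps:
h(N) = 7 (h(N) = 8 - (N + N)/(N + N) = 8 - 2*N/(2*N) = 8 - 2*N*1/(2*N) = 8 - 1*1 = 8 - 1 = 7)
U(B, L) = -26 + L (U(B, L) = L - 26 = -26 + L)
1/(-2*U(h(10), -20)) = 1/(-2*(-26 - 20)) = 1/(-2*(-46)) = 1/92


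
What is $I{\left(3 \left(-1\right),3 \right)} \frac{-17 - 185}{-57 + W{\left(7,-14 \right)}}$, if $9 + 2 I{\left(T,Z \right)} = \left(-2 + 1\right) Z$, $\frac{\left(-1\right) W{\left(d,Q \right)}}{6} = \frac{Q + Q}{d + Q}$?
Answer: $- \frac{404}{27} \approx -14.963$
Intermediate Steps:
$W{\left(d,Q \right)} = - \frac{12 Q}{Q + d}$ ($W{\left(d,Q \right)} = - 6 \frac{Q + Q}{d + Q} = - 6 \frac{2 Q}{Q + d} = - \frac{12 Q}{Q + d}$)
$I{\left(T,Z \right)} = - \frac{9}{2} - \frac{Z}{2}$ ($I{\left(T,Z \right)} = - \frac{9}{2} + \frac{\left(-2 + 1\right) Z}{2} = - \frac{9}{2} + \frac{\left(-1\right) Z}{2} = - \frac{9}{2} - \frac{Z}{2}$)
$I{\left(3 \left(-1\right),3 \right)} \frac{-17 - 185}{-57 + W{\left(7,-14 \right)}} = \left(- \frac{9}{2} - \frac{3}{2}\right) \frac{-17 - 185}{-57 - - \frac{168}{-14 + 7}} = \left(- \frac{9}{2} - \frac{3}{2}\right) \left(- \frac{202}{-57 - - \frac{168}{-7}}\right) = - 6 \left(- \frac{202}{-57 - \left(-168\right) \left(- \frac{1}{7}\right)}\right) = - 6 \left(- \frac{202}{-57 - 24}\right) = - 6 \left(- \frac{202}{-81}\right) = - 6 \left(\left(-202\right) \left(- \frac{1}{81}\right)\right) = \left(-6\right) \frac{202}{81} = - \frac{404}{27}$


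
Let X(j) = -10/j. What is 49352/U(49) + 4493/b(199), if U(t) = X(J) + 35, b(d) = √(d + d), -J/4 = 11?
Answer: 35024/25 + 4493*√398/398 ≈ 1626.2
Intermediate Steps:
J = -44 (J = -4*11 = -44)
b(d) = √2*√d (b(d) = √(2*d) = √2*√d)
U(t) = 775/22 (U(t) = -10/(-44) + 35 = -10*(-1/44) + 35 = 5/22 + 35 = 775/22)
49352/U(49) + 4493/b(199) = 49352/(775/22) + 4493/((√2*√199)) = 49352*(22/775) + 4493/(√398) = 35024/25 + 4493*(√398/398) = 35024/25 + 4493*√398/398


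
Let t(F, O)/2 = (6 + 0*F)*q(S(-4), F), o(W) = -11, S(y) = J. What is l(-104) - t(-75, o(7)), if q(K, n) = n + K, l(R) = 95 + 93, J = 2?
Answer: 1064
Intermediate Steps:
S(y) = 2
l(R) = 188
q(K, n) = K + n
t(F, O) = 24 + 12*F (t(F, O) = 2*((6 + 0*F)*(2 + F)) = 2*((6 + 0)*(2 + F)) = 2*(6*(2 + F)) = 2*(12 + 6*F) = 24 + 12*F)
l(-104) - t(-75, o(7)) = 188 - (24 + 12*(-75)) = 188 - (24 - 900) = 188 - 1*(-876) = 188 + 876 = 1064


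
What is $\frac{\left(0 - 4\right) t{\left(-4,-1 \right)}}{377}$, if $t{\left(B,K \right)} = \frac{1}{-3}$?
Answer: $\frac{4}{1131} \approx 0.0035367$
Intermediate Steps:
$t{\left(B,K \right)} = - \frac{1}{3}$
$\frac{\left(0 - 4\right) t{\left(-4,-1 \right)}}{377} = \frac{\left(0 - 4\right) \left(- \frac{1}{3}\right)}{377} = \left(-4\right) \left(- \frac{1}{3}\right) \frac{1}{377} = \frac{4}{3} \cdot \frac{1}{377} = \frac{4}{1131}$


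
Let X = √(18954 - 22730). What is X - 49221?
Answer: -49221 + 8*I*√59 ≈ -49221.0 + 61.449*I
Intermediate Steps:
X = 8*I*√59 (X = √(-3776) = 8*I*√59 ≈ 61.449*I)
X - 49221 = 8*I*√59 - 49221 = -49221 + 8*I*√59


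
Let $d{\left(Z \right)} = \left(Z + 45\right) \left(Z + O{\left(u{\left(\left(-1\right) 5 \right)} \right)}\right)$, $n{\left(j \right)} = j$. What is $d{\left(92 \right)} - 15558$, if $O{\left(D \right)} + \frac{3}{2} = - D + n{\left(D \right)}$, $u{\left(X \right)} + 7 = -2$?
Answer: $- \frac{6319}{2} \approx -3159.5$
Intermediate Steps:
$u{\left(X \right)} = -9$ ($u{\left(X \right)} = -7 - 2 = -9$)
$O{\left(D \right)} = - \frac{3}{2}$ ($O{\left(D \right)} = - \frac{3}{2} + \left(- D + D\right) = - \frac{3}{2} + 0 = - \frac{3}{2}$)
$d{\left(Z \right)} = \left(45 + Z\right) \left(- \frac{3}{2} + Z\right)$ ($d{\left(Z \right)} = \left(Z + 45\right) \left(Z - \frac{3}{2}\right) = \left(45 + Z\right) \left(- \frac{3}{2} + Z\right)$)
$d{\left(92 \right)} - 15558 = \left(- \frac{135}{2} + 92^{2} + \frac{87}{2} \cdot 92\right) - 15558 = \left(- \frac{135}{2} + 8464 + 4002\right) - 15558 = \frac{24797}{2} - 15558 = - \frac{6319}{2}$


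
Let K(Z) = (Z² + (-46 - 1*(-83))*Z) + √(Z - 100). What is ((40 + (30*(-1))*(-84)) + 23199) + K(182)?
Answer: 65617 + √82 ≈ 65626.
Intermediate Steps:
K(Z) = Z² + √(-100 + Z) + 37*Z (K(Z) = (Z² + (-46 + 83)*Z) + √(-100 + Z) = (Z² + 37*Z) + √(-100 + Z) = Z² + √(-100 + Z) + 37*Z)
((40 + (30*(-1))*(-84)) + 23199) + K(182) = ((40 + (30*(-1))*(-84)) + 23199) + (182² + √(-100 + 182) + 37*182) = ((40 - 30*(-84)) + 23199) + (33124 + √82 + 6734) = ((40 + 2520) + 23199) + (39858 + √82) = (2560 + 23199) + (39858 + √82) = 25759 + (39858 + √82) = 65617 + √82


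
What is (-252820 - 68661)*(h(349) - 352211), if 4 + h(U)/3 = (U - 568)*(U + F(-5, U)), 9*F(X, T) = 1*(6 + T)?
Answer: 195277525311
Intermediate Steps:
F(X, T) = ⅔ + T/9 (F(X, T) = (1*(6 + T))/9 = (6 + T)/9 = ⅔ + T/9)
h(U) = -12 + 3*(-568 + U)*(⅔ + 10*U/9) (h(U) = -12 + 3*((U - 568)*(U + (⅔ + U/9))) = -12 + 3*((-568 + U)*(⅔ + 10*U/9)) = -12 + 3*(-568 + U)*(⅔ + 10*U/9))
(-252820 - 68661)*(h(349) - 352211) = (-252820 - 68661)*((-1148 - 5674/3*349 + (10/3)*349²) - 352211) = -321481*((-1148 - 1980226/3 + (10/3)*121801) - 352211) = -321481*((-1148 - 1980226/3 + 1218010/3) - 352211) = -321481*(-255220 - 352211) = -321481*(-607431) = 195277525311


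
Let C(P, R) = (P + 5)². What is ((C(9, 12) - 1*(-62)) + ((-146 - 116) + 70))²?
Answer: 4356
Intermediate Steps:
C(P, R) = (5 + P)²
((C(9, 12) - 1*(-62)) + ((-146 - 116) + 70))² = (((5 + 9)² - 1*(-62)) + ((-146 - 116) + 70))² = ((14² + 62) + (-262 + 70))² = ((196 + 62) - 192)² = (258 - 192)² = 66² = 4356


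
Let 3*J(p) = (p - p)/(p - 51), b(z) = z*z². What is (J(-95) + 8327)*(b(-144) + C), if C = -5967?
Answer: -24913975977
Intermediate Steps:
b(z) = z³
J(p) = 0 (J(p) = ((p - p)/(p - 51))/3 = (0/(-51 + p))/3 = (⅓)*0 = 0)
(J(-95) + 8327)*(b(-144) + C) = (0 + 8327)*((-144)³ - 5967) = 8327*(-2985984 - 5967) = 8327*(-2991951) = -24913975977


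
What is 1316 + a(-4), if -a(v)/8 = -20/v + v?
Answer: 1308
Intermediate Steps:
a(v) = -8*v + 160/v (a(v) = -8*(-20/v + v) = -8*(v - 20/v) = -8*v + 160/v)
1316 + a(-4) = 1316 + (-8*(-4) + 160/(-4)) = 1316 + (32 + 160*(-¼)) = 1316 + (32 - 40) = 1316 - 8 = 1308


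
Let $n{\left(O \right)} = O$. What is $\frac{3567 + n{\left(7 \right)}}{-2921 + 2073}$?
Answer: $- \frac{1787}{424} \approx -4.2146$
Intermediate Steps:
$\frac{3567 + n{\left(7 \right)}}{-2921 + 2073} = \frac{3567 + 7}{-2921 + 2073} = \frac{3574}{-848} = 3574 \left(- \frac{1}{848}\right) = - \frac{1787}{424}$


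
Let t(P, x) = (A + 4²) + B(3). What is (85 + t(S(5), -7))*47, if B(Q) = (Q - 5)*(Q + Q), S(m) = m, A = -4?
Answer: 3995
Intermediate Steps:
B(Q) = 2*Q*(-5 + Q) (B(Q) = (-5 + Q)*(2*Q) = 2*Q*(-5 + Q))
t(P, x) = 0 (t(P, x) = (-4 + 4²) + 2*3*(-5 + 3) = (-4 + 16) + 2*3*(-2) = 12 - 12 = 0)
(85 + t(S(5), -7))*47 = (85 + 0)*47 = 85*47 = 3995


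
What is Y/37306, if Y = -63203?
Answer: -63203/37306 ≈ -1.6942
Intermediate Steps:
Y/37306 = -63203/37306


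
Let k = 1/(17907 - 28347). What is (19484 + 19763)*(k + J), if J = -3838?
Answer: -1572577093087/10440 ≈ -1.5063e+8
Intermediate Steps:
k = -1/10440 (k = 1/(-10440) = -1/10440 ≈ -9.5785e-5)
(19484 + 19763)*(k + J) = (19484 + 19763)*(-1/10440 - 3838) = 39247*(-40068721/10440) = -1572577093087/10440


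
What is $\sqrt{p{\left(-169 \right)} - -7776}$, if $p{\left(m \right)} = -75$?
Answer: $\sqrt{7701} \approx 87.755$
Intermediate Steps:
$\sqrt{p{\left(-169 \right)} - -7776} = \sqrt{-75 - -7776} = \sqrt{-75 + \left(-15917 + 23693\right)} = \sqrt{-75 + 7776} = \sqrt{7701}$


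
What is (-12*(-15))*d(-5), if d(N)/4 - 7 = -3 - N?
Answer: 6480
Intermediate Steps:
d(N) = 16 - 4*N (d(N) = 28 + 4*(-3 - N) = 28 + (-12 - 4*N) = 16 - 4*N)
(-12*(-15))*d(-5) = (-12*(-15))*(16 - 4*(-5)) = 180*(16 + 20) = 180*36 = 6480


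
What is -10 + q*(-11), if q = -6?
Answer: 56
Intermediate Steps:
-10 + q*(-11) = -10 - 6*(-11) = -10 + 66 = 56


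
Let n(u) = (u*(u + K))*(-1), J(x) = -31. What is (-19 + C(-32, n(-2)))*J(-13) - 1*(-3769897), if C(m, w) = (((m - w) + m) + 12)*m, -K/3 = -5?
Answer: 3693110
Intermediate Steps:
K = 15 (K = -3*(-5) = 15)
n(u) = -u*(15 + u) (n(u) = (u*(u + 15))*(-1) = (u*(15 + u))*(-1) = -u*(15 + u))
C(m, w) = m*(12 - w + 2*m) (C(m, w) = ((-w + 2*m) + 12)*m = (12 - w + 2*m)*m = m*(12 - w + 2*m))
(-19 + C(-32, n(-2)))*J(-13) - 1*(-3769897) = (-19 - 32*(12 - (-1)*(-2)*(15 - 2) + 2*(-32)))*(-31) - 1*(-3769897) = (-19 - 32*(12 - (-1)*(-2)*13 - 64))*(-31) + 3769897 = (-19 - 32*(12 - 1*26 - 64))*(-31) + 3769897 = (-19 - 32*(12 - 26 - 64))*(-31) + 3769897 = (-19 - 32*(-78))*(-31) + 3769897 = (-19 + 2496)*(-31) + 3769897 = 2477*(-31) + 3769897 = -76787 + 3769897 = 3693110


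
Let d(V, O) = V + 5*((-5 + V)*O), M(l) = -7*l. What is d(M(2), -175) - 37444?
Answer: -20833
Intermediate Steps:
d(V, O) = V + 5*O*(-5 + V) (d(V, O) = V + 5*(O*(-5 + V)) = V + 5*O*(-5 + V))
d(M(2), -175) - 37444 = (-7*2 - 25*(-175) + 5*(-175)*(-7*2)) - 37444 = (-14 + 4375 + 5*(-175)*(-14)) - 37444 = (-14 + 4375 + 12250) - 37444 = 16611 - 37444 = -20833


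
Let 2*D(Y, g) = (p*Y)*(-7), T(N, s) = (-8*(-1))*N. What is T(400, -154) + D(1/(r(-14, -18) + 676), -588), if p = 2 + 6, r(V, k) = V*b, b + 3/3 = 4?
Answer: 1014386/317 ≈ 3200.0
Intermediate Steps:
b = 3 (b = -1 + 4 = 3)
r(V, k) = 3*V (r(V, k) = V*3 = 3*V)
T(N, s) = 8*N
p = 8
D(Y, g) = -28*Y (D(Y, g) = ((8*Y)*(-7))/2 = (-56*Y)/2 = -28*Y)
T(400, -154) + D(1/(r(-14, -18) + 676), -588) = 8*400 - 28/(3*(-14) + 676) = 3200 - 28/(-42 + 676) = 3200 - 28/634 = 3200 - 28*1/634 = 3200 - 14/317 = 1014386/317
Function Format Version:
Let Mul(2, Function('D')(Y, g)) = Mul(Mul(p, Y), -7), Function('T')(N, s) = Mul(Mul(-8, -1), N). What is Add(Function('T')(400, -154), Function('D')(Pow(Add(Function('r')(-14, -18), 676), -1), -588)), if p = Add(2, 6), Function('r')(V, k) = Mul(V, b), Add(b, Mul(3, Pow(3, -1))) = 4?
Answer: Rational(1014386, 317) ≈ 3200.0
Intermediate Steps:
b = 3 (b = Add(-1, 4) = 3)
Function('r')(V, k) = Mul(3, V) (Function('r')(V, k) = Mul(V, 3) = Mul(3, V))
Function('T')(N, s) = Mul(8, N)
p = 8
Function('D')(Y, g) = Mul(-28, Y) (Function('D')(Y, g) = Mul(Rational(1, 2), Mul(Mul(8, Y), -7)) = Mul(Rational(1, 2), Mul(-56, Y)) = Mul(-28, Y))
Add(Function('T')(400, -154), Function('D')(Pow(Add(Function('r')(-14, -18), 676), -1), -588)) = Add(Mul(8, 400), Mul(-28, Pow(Add(Mul(3, -14), 676), -1))) = Add(3200, Mul(-28, Pow(Add(-42, 676), -1))) = Add(3200, Mul(-28, Pow(634, -1))) = Add(3200, Mul(-28, Rational(1, 634))) = Add(3200, Rational(-14, 317)) = Rational(1014386, 317)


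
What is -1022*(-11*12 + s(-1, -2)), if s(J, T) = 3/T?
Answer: 136437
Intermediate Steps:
-1022*(-11*12 + s(-1, -2)) = -1022*(-11*12 + 3/(-2)) = -1022*(-132 + 3*(-½)) = -1022*(-132 - 3/2) = -1022*(-267/2) = 136437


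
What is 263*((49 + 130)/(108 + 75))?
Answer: 47077/183 ≈ 257.25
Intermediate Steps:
263*((49 + 130)/(108 + 75)) = 263*(179/183) = 47077/183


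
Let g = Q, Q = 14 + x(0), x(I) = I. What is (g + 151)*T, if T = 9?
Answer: 1485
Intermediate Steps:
Q = 14 (Q = 14 + 0 = 14)
g = 14
(g + 151)*T = (14 + 151)*9 = 165*9 = 1485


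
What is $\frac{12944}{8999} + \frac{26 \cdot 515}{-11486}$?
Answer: $\frac{14089087}{51681257} \approx 0.27261$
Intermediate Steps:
$\frac{12944}{8999} + \frac{26 \cdot 515}{-11486} = 12944 \cdot \frac{1}{8999} + 13390 \left(- \frac{1}{11486}\right) = \frac{12944}{8999} - \frac{6695}{5743} = \frac{14089087}{51681257}$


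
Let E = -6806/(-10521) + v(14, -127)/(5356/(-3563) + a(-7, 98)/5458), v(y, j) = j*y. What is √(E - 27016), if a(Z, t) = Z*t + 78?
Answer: I*√19639489098475344422941694/27529381866 ≈ 160.98*I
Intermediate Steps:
a(Z, t) = 78 + Z*t
E = 90998281987591/82588145598 (E = -6806/(-10521) + (-127*14)/(5356/(-3563) + (78 - 7*98)/5458) = -6806*(-1/10521) - 1778/(5356*(-1/3563) + (78 - 686)*(1/5458)) = 6806/10521 - 1778/(-5356/3563 - 608*1/5458) = 6806/10521 - 1778/(-5356/3563 - 304/2729) = 6806/10521 - 1778/(-15699676/9723427) = 6806/10521 - 1778*(-9723427/15699676) = 6806/10521 + 8644126603/7849838 = 90998281987591/82588145598 ≈ 1101.8)
√(E - 27016) = √(90998281987591/82588145598 - 27016) = √(-2140203059487977/82588145598) = I*√19639489098475344422941694/27529381866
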